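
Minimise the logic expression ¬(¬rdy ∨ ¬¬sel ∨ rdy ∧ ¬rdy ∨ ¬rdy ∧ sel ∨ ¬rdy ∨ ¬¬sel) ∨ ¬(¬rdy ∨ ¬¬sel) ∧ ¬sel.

rdy ∧ ¬sel

¬(¬rdy ∨ ¬¬sel ∨ rdy ∧ ¬rdy ∨ ¬rdy ∧ sel ∨ ¬rdy ∨ ¬¬sel) ∨ ¬(¬rdy ∨ ¬¬sel) ∧ ¬sel
= ¬(¬rdy ∨ ¬¬sel ∨ ¬rdy ∧ sel ∨ ¬rdy ∨ ¬¬sel) ∨ ¬(¬rdy ∨ ¬¬sel) ∧ ¬sel   (complement / identity)
= ¬(¬rdy ∨ ¬¬sel ∨ ¬rdy ∨ ¬¬sel) ∨ ¬(¬rdy ∨ ¬¬sel) ∧ ¬sel   (absorption)
= ¬(¬rdy ∨ ¬¬sel) ∨ ¬(¬rdy ∨ ¬¬sel) ∧ ¬sel   (idempotence)
= ¬(¬rdy ∨ ¬¬sel)   (absorption)
= rdy ∧ ¬sel   (De Morgan)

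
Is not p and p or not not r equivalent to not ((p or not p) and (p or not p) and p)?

No

E1: not p and p or not not r
    = not not r   — complement / identity
    = r   — double negation
E2: not ((p or not p) and (p or not p) and p)
    = not ((p or not p) and p)   — idempotence
    = not p   — complement / identity
These differ: at p=0, r=0, E1 = 0 but E2 = 1.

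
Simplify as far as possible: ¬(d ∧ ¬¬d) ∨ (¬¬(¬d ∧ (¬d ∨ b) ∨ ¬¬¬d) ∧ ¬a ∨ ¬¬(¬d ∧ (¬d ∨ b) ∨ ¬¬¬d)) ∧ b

¬d

¬(d ∧ ¬¬d) ∨ (¬¬(¬d ∧ (¬d ∨ b) ∨ ¬¬¬d) ∧ ¬a ∨ ¬¬(¬d ∧ (¬d ∨ b) ∨ ¬¬¬d)) ∧ b
= ¬(d ∧ ¬¬d) ∨ ¬¬(¬d ∧ (¬d ∨ b) ∨ ¬¬¬d) ∧ b   (absorption)
= ¬(d ∧ ¬¬d) ∨ ¬¬(¬d ∨ ¬¬¬d) ∧ b   (absorption)
= ¬(d ∧ ¬¬d) ∨ ¬(d ∧ ¬¬d) ∧ b   (De Morgan)
= ¬(d ∧ ¬¬d)   (absorption)
= ¬(d ∧ d)   (double negation)
= ¬d   (idempotence)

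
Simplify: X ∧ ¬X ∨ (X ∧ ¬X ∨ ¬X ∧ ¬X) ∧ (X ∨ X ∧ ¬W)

X ∧ ¬X ∨ (X ∧ ¬X ∨ ¬X ∧ ¬X) ∧ (X ∨ X ∧ ¬W)
= X ∧ ¬X ∨ (X ∧ ¬X ∨ ¬X ∧ ¬X) ∧ X   [absorption]
= (X ∧ ¬X ∨ ¬X ∧ ¬X) ∧ X   [complement / identity]
= ¬X ∧ X   [distribution]
= False   [complement]

False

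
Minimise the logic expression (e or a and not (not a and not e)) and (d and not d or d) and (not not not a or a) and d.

(e or a) and d

(e or a and not (not a and not e)) and (d and not d or d) and (not not not a or a) and d
= (e or a and not (not a and not e)) and d and (not not not a or a) and d   — complement / identity
= (e or a and not (not a and not e)) and d and (not a or a) and d   — double negation
= (e or a and not (not a and not e)) and d and d   — complement / identity
= (e or a and (a or e)) and d and d   — De Morgan
= (e or a) and d and d   — absorption
= (e or a) and d   — idempotence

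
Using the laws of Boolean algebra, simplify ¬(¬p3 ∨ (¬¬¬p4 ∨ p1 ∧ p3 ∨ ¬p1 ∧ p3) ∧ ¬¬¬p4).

p3 ∧ p4

¬(¬p3 ∨ (¬¬¬p4 ∨ p1 ∧ p3 ∨ ¬p1 ∧ p3) ∧ ¬¬¬p4)
= ¬(¬p3 ∨ (¬¬¬p4 ∨ p3) ∧ ¬¬¬p4)   — distribution
= ¬(¬p3 ∨ ¬¬¬p4)   — absorption
= ¬(¬p3 ∨ ¬p4)   — double negation
= p3 ∧ p4   — De Morgan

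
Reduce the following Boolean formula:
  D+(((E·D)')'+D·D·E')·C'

D+(((E·D)')'+D·D·E')·C'
= D+(E·D+D·D·E')·C'
= D+(E·D+D·E')·C'
= D+D·C'
= D

D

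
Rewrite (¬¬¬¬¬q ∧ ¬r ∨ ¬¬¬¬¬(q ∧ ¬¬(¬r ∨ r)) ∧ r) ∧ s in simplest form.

¬q ∧ s

(¬¬¬¬¬q ∧ ¬r ∨ ¬¬¬¬¬(q ∧ ¬¬(¬r ∨ r)) ∧ r) ∧ s
= (¬¬¬¬¬q ∧ ¬r ∨ ¬¬¬¬¬(q ∧ (¬r ∨ r)) ∧ r) ∧ s   — double negation
= (¬¬¬¬¬q ∧ ¬r ∨ ¬¬¬¬¬q ∧ r) ∧ s   — complement / identity
= ¬¬¬¬¬q ∧ s   — distribution
= ¬¬¬q ∧ s   — double negation
= ¬q ∧ s   — double negation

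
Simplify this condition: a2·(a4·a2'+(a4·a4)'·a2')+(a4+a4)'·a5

a4'·a5

a2·(a4·a2'+(a4·a4)'·a2')+(a4+a4)'·a5
= a2·(a4·a2'+a4'·a2')+(a4+a4)'·a5   [idempotence]
= a2·a2'+(a4+a4)'·a5   [distribution]
= (a4+a4)'·a5   [complement / identity]
= a4'·a5   [idempotence]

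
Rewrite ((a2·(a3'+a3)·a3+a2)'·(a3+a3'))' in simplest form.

a2

((a2·(a3'+a3)·a3+a2)'·(a3+a3'))'
= ((a2·(a3'+a3)·a3+a2)')'   — complement / identity
= ((a2·a3+a2)')'   — complement / identity
= a2·a3+a2   — double negation
= a2   — absorption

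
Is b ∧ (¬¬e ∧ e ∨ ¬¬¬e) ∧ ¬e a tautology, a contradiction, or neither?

b ∧ (¬¬e ∧ e ∨ ¬¬¬e) ∧ ¬e
= b ∧ (e ∧ e ∨ ¬¬¬e) ∧ ¬e   — double negation
= b ∧ (e ∧ e ∨ ¬e) ∧ ¬e   — double negation
= b ∧ (e ∨ ¬e) ∧ ¬e   — idempotence
= b ∧ ¬e   — complement / identity
This depends on b, e, so it is not a constant.

neither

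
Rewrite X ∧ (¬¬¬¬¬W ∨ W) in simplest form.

X

X ∧ (¬¬¬¬¬W ∨ W)
= X ∧ (¬¬¬W ∨ W)   [double negation]
= X ∧ (¬W ∨ W)   [double negation]
= X   [complement / identity]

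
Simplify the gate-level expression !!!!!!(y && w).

!!!!!!(y && w)
= !!!!(y && w)   (double negation)
= !!(y && w)   (double negation)
= y && w   (double negation)

y && w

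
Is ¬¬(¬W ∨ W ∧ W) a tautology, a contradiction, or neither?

tautology

¬¬(¬W ∨ W ∧ W)
= ¬W ∨ W ∧ W   (double negation)
= ¬W ∨ W   (idempotence)
= True   (complement)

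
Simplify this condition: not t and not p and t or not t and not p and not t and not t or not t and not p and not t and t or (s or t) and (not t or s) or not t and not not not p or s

not t and not p or s

not t and not p and t or not t and not p and not t and not t or not t and not p and not t and t or (s or t) and (not t or s) or not t and not not not p or s
= not t and not p and t or not t and not p and not t or (s or t) and (not t or s) or not t and not not not p or s
= not t and not p or (s or t) and (not t or s) or not t and not not not p or s
= not t and not p or (s or t) and (not t or s) or not t and not p or s
= not t and not p or t and not t or s or not t and not p or s
= not t and not p or s or not t and not p or s
= not t and not p or s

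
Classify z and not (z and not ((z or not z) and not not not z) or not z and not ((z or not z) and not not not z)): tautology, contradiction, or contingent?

z and not (z and not ((z or not z) and not not not z) or not z and not ((z or not z) and not not not z))
= z and not not ((z or not z) and not not not z)   (distribution)
= z and not not not not not z   (complement / identity)
= z and not not not z   (double negation)
= z and not z   (double negation)
= False   (complement)

contradiction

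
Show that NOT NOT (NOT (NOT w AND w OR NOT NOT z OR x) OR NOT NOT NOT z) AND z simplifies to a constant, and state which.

NOT NOT (NOT (NOT w AND w OR NOT NOT z OR x) OR NOT NOT NOT z) AND z
= NOT ((NOT w AND w OR NOT NOT z OR x) AND NOT NOT z) AND z
= NOT ((NOT NOT z OR x) AND NOT NOT z) AND z
= NOT NOT NOT z AND z
= NOT z AND z
= FALSE

FALSE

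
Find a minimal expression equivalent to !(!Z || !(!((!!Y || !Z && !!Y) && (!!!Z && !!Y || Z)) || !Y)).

Z && !Y

!(!Z || !(!((!!Y || !Z && !!Y) && (!!!Z && !!Y || Z)) || !Y))
= !(!Z || !(!((!!Y || !Z && !!Y) && (!Z && !!Y || Z)) || !Y))   (double negation)
= !(!Z || !(!(!!Y && Z || !Z && !!Y) || !Y))   (distribution)
= !(!Z || !(!!!Y || !Y))   (distribution)
= Z && (!!!Y || !Y)   (De Morgan)
= Z && (!Y || !Y)   (double negation)
= Z && !Y   (idempotence)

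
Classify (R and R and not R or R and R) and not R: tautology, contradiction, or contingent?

contradiction

(R and R and not R or R and R) and not R
= (R and not R or R and R) and not R
= R and not R
= False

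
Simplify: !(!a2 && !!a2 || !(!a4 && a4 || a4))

!(!a2 && !!a2 || !(!a4 && a4 || a4))
= !(!a2 && a2 || !(!a4 && a4 || a4))
= !!(!a4 && a4 || a4)
= !!a4
= a4

a4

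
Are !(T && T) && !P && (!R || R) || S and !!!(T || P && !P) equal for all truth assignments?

No

E1: !(T && T) && !P && (!R || R) || S
    = !T && !P && (!R || R) || S
    = !T && !P || S
E2: !!!(T || P && !P)
    = !!!T
    = !T
These differ: at P=1, R=0, S=1, T=1, E1 = 1 but E2 = 0.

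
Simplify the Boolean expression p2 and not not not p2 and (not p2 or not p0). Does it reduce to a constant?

False

p2 and not not not p2 and (not p2 or not p0)
= p2 and not p2 and (not p2 or not p0)   — double negation
= p2 and not p2   — absorption
= False   — complement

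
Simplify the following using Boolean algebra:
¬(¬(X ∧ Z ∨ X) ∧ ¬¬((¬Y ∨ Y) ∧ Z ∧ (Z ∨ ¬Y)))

¬(¬(X ∧ Z ∨ X) ∧ ¬¬((¬Y ∨ Y) ∧ Z ∧ (Z ∨ ¬Y)))
= ¬(¬(X ∧ Z ∨ X) ∧ ¬¬((¬Y ∨ Y) ∧ Z))   — absorption
= X ∧ Z ∨ X ∨ ¬((¬Y ∨ Y) ∧ Z)   — De Morgan
= X ∨ ¬((¬Y ∨ Y) ∧ Z)   — absorption
= X ∨ ¬Z   — complement / identity

X ∨ ¬Z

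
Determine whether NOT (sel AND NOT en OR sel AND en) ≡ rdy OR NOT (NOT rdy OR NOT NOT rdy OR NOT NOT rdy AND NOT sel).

E1: NOT (sel AND NOT en OR sel AND en)
    = NOT sel
E2: rdy OR NOT (NOT rdy OR NOT NOT rdy OR NOT NOT rdy AND NOT sel)
    = rdy OR NOT (NOT rdy OR NOT NOT rdy)
    = rdy OR rdy AND NOT rdy
    = rdy
These differ: at en=0, rdy=0, sel=0, E1 = 1 but E2 = 0.

No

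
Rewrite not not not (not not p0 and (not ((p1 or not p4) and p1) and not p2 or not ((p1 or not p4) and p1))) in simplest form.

not not not (not not p0 and (not ((p1 or not p4) and p1) and not p2 or not ((p1 or not p4) and p1)))
= not not not (not not p0 and not ((p1 or not p4) and p1))
= not not (not p0 or (p1 or not p4) and p1)
= not not (not p0 or p1)
= not p0 or p1

not p0 or p1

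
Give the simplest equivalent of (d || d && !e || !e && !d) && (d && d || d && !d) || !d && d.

d

(d || d && !e || !e && !d) && (d && d || d && !d) || !d && d
= (d || d && !e || !e && !d) && d && d || !d && d   [complement / identity]
= (d || d && !e || !e && !d) && d || !d && d   [idempotence]
= (d || !e) && d || !d && d   [distribution]
= (d || !e) && d   [complement / identity]
= d   [absorption]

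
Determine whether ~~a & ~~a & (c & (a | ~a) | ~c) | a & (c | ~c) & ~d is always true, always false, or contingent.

contingent

~~a & ~~a & (c & (a | ~a) | ~c) | a & (c | ~c) & ~d
= ~~a & (c & (a | ~a) | ~c) | a & (c | ~c) & ~d
= ~~a & (c | ~c) | a & (c | ~c) & ~d
= a & (c | ~c) | a & (c | ~c) & ~d
= a & (c | ~c)
= a
This depends on a, so it is not a constant.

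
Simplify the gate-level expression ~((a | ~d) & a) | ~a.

~a

~((a | ~d) & a) | ~a
= ~a | ~a   (absorption)
= ~a   (idempotence)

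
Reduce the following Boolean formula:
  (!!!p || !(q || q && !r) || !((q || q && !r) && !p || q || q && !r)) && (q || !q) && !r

(!!!p || !(q || q && !r) || !((q || q && !r) && !p || q || q && !r)) && (q || !q) && !r
= (!!!p || !(q || q && !r) || !(q || q && !r)) && (q || !q) && !r   (absorption)
= (!!!p || !(q || q && !r)) && (q || !q) && !r   (idempotence)
= (!p || !(q || q && !r)) && (q || !q) && !r   (double negation)
= (!p || !(q || q && !r)) && !r   (complement / identity)
= (!p || !q) && !r   (absorption)

(!p || !q) && !r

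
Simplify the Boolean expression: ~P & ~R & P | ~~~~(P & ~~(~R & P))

~P & ~R & P | ~~~~(P & ~~(~R & P))
= ~P & ~R & P | ~~(P & ~~(~R & P))   [double negation]
= ~P & ~R & P | ~~(P & ~R & P)   [double negation]
= ~P & ~R & P | P & ~R & P   [double negation]
= ~R & P   [distribution]

~R & P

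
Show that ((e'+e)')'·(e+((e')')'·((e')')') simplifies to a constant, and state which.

1

((e'+e)')'·(e+((e')')'·((e')')')
= ((e'+e)')'·(e+((e')')')   (idempotence)
= (e'+e)·(e+((e')')')   (double negation)
= (e'+e)·(e+e')   (double negation)
= e+e'   (complement / identity)
= 1   (complement)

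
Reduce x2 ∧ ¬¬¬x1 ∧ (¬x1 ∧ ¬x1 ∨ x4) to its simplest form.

x2 ∧ ¬¬¬x1 ∧ (¬x1 ∧ ¬x1 ∨ x4)
= x2 ∧ ¬¬¬x1 ∧ (¬x1 ∨ x4)   (idempotence)
= x2 ∧ ¬x1 ∧ (¬x1 ∨ x4)   (double negation)
= x2 ∧ ¬x1   (absorption)

x2 ∧ ¬x1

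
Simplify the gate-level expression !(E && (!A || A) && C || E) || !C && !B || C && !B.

!E || !B

!(E && (!A || A) && C || E) || !C && !B || C && !B
= !(E && (!A || A) && C || E) || !B
= !(E && C || E) || !B
= !E || !B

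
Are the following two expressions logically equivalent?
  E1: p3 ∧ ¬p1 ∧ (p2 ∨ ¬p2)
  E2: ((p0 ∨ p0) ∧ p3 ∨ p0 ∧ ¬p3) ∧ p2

No

E1: p3 ∧ ¬p1 ∧ (p2 ∨ ¬p2)
    = p3 ∧ ¬p1   — complement / identity
E2: ((p0 ∨ p0) ∧ p3 ∨ p0 ∧ ¬p3) ∧ p2
    = (p0 ∧ p3 ∨ p0 ∧ ¬p3) ∧ p2   — idempotence
    = p0 ∧ p2   — distribution
These differ: at p0=1, p1=0, p2=1, p3=0, E1 = 0 but E2 = 1.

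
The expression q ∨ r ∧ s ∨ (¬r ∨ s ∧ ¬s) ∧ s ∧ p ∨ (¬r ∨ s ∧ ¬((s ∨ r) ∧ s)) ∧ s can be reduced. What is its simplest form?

q ∨ s

q ∨ r ∧ s ∨ (¬r ∨ s ∧ ¬s) ∧ s ∧ p ∨ (¬r ∨ s ∧ ¬((s ∨ r) ∧ s)) ∧ s
= q ∨ r ∧ s ∨ (¬r ∨ s ∧ ¬s) ∧ s ∧ p ∨ (¬r ∨ s ∧ ¬s) ∧ s   [absorption]
= q ∨ r ∧ s ∨ (¬r ∨ s ∧ ¬s) ∧ s   [absorption]
= q ∨ r ∧ s ∨ ¬r ∧ s   [complement / identity]
= q ∨ s   [distribution]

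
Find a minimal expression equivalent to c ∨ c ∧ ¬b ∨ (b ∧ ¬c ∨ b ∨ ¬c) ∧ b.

c ∨ c ∧ ¬b ∨ (b ∧ ¬c ∨ b ∨ ¬c) ∧ b
= c ∨ c ∧ ¬b ∨ (b ∨ ¬c) ∧ b   [absorption]
= c ∨ c ∧ ¬b ∨ b   [absorption]
= c ∨ b   [absorption]

c ∨ b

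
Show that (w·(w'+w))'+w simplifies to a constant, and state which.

(w·(w'+w))'+w
= w'+w   — complement / identity
= 1   — complement

1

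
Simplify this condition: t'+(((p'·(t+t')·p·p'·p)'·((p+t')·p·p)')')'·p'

t'+p'

t'+(((p'·(t+t')·p·p'·p)'·((p+t')·p·p)')')'·p'
= t'+(((p'·(t+t')·p·p'·p)'·(p·p)')')'·p'
= t'+(((p'·p·p'·p)'·(p·p)')')'·p'
= t'+(p'·p·p'·p+p·p)'·p'
= t'+(p'·p+p·p)'·p'
= t'+p'·p'
= t'+p'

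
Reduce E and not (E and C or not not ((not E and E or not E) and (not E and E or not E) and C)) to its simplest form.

E and not (E and C or not not ((not E and E or not E) and (not E and E or not E) and C))
= E and not (E and C or not not ((not E and not E or not E and E) and C))   [distribution]
= E and not (E and C or (not E and not E or not E and E) and C)   [double negation]
= E and not (E and C or not E and C)   [distribution]
= E and not C   [distribution]

E and not C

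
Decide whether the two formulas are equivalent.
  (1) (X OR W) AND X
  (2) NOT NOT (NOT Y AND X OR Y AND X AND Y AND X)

Yes

E1: (X OR W) AND X
    = X   (absorption)
E2: NOT NOT (NOT Y AND X OR Y AND X AND Y AND X)
    = NOT NOT (NOT Y AND X OR Y AND X)   (idempotence)
    = NOT Y AND X OR Y AND X   (double negation)
    = X   (distribution)
Both reduce to X, so they are equivalent.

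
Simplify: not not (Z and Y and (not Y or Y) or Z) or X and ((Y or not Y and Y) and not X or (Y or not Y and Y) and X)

not not (Z and Y and (not Y or Y) or Z) or X and ((Y or not Y and Y) and not X or (Y or not Y and Y) and X)
= not not (Z and Y and (not Y or Y) or Z) or X and (Y or not Y and Y)
= not not (Z and Y and (not Y or Y) or Z) or X and Y
= not not (Z and Y or Z) or X and Y
= Z and Y or Z or X and Y
= Z or X and Y

Z or X and Y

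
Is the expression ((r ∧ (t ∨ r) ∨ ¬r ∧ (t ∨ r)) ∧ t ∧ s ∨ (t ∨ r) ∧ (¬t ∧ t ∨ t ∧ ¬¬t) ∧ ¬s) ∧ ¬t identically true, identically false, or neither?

identically false

((r ∧ (t ∨ r) ∨ ¬r ∧ (t ∨ r)) ∧ t ∧ s ∨ (t ∨ r) ∧ (¬t ∧ t ∨ t ∧ ¬¬t) ∧ ¬s) ∧ ¬t
= ((r ∧ (t ∨ r) ∨ ¬r ∧ (t ∨ r)) ∧ t ∧ s ∨ (t ∨ r) ∧ (¬t ∧ t ∨ t ∧ t) ∧ ¬s) ∧ ¬t   — double negation
= ((t ∨ r) ∧ t ∧ s ∨ (t ∨ r) ∧ (¬t ∧ t ∨ t ∧ t) ∧ ¬s) ∧ ¬t   — distribution
= ((t ∨ r) ∧ t ∧ s ∨ (t ∨ r) ∧ t ∧ ¬s) ∧ ¬t   — distribution
= (t ∨ r) ∧ t ∧ ¬t   — distribution
= t ∧ ¬t   — absorption
= False   — complement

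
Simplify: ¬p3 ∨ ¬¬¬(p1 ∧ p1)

¬p3 ∨ ¬p1

¬p3 ∨ ¬¬¬(p1 ∧ p1)
= ¬p3 ∨ ¬(p1 ∧ p1)   (double negation)
= ¬p3 ∨ ¬p1   (idempotence)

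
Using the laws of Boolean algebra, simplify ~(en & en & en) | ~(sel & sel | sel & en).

~en | ~sel

~(en & en & en) | ~(sel & sel | sel & en)
= ~(en & en & en) | ~(sel | sel & en)   (idempotence)
= ~(en & en) | ~(sel | sel & en)   (idempotence)
= ~en | ~(sel | sel & en)   (idempotence)
= ~en | ~sel   (absorption)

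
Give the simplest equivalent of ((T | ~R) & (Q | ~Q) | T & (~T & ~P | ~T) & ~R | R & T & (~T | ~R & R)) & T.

((T | ~R) & (Q | ~Q) | T & (~T & ~P | ~T) & ~R | R & T & (~T | ~R & R)) & T
= ((T | ~R) & (Q | ~Q) | T & ~T & ~R | R & T & (~T | ~R & R)) & T
= ((T | ~R) & (Q | ~Q) | T & ~T & ~R | R & T & ~T) & T
= (T | ~R | T & ~T & ~R | R & T & ~T) & T
= (T | ~R | T & ~T) & T
= (T | ~R) & T
= T

T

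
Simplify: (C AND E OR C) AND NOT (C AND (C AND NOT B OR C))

(C AND E OR C) AND NOT (C AND (C AND NOT B OR C))
= (C AND E OR C) AND NOT (C AND C)   (absorption)
= C AND NOT (C AND C)   (absorption)
= C AND NOT C   (idempotence)
= FALSE   (complement)

FALSE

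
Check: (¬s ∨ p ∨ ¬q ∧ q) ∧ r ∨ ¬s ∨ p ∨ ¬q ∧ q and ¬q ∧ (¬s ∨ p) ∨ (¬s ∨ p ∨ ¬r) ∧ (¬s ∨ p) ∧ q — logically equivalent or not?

Yes

E1: (¬s ∨ p ∨ ¬q ∧ q) ∧ r ∨ ¬s ∨ p ∨ ¬q ∧ q
    = ¬s ∨ p ∨ ¬q ∧ q   [absorption]
    = ¬s ∨ p   [complement / identity]
E2: ¬q ∧ (¬s ∨ p) ∨ (¬s ∨ p ∨ ¬r) ∧ (¬s ∨ p) ∧ q
    = ¬q ∧ (¬s ∨ p) ∨ (¬s ∨ p) ∧ q   [absorption]
    = ¬s ∨ p   [distribution]
Both reduce to ¬s ∨ p, so they are equivalent.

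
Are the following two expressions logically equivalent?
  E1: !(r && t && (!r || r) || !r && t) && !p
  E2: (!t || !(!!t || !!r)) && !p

E1: !(r && t && (!r || r) || !r && t) && !p
    = !(r && t || !r && t) && !p   — complement / identity
    = !t && !p   — distribution
E2: (!t || !(!!t || !!r)) && !p
    = (!t || !t && !r) && !p   — De Morgan
    = !t && !p   — absorption
Both reduce to !t && !p, so they are equivalent.

Yes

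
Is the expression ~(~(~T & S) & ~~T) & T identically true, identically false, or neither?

~(~(~T & S) & ~~T) & T
= (~T & S | ~T) & T   (De Morgan)
= ~T & T   (absorption)
= 0   (complement)

identically false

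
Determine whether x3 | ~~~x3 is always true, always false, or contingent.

x3 | ~~~x3
= x3 | ~x3   — double negation
= 1   — complement

always true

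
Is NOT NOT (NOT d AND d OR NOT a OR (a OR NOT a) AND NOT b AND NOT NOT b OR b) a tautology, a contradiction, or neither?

NOT NOT (NOT d AND d OR NOT a OR (a OR NOT a) AND NOT b AND NOT NOT b OR b)
= NOT NOT (NOT d AND d OR NOT a OR NOT b AND NOT NOT b OR b)   [complement / identity]
= NOT NOT (NOT d AND d OR NOT a OR NOT b AND b OR b)   [double negation]
= NOT NOT (NOT d AND d OR NOT a OR b)   [complement / identity]
= NOT NOT (NOT a OR b)   [complement / identity]
= NOT a OR b   [double negation]
This depends on a, b, so it is not a constant.

neither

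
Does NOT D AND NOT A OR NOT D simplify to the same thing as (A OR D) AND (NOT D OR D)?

No

E1: NOT D AND NOT A OR NOT D
    = NOT D   — absorption
E2: (A OR D) AND (NOT D OR D)
    = A OR D   — complement / identity
These differ: at A=0, D=1, E1 = 0 but E2 = 1.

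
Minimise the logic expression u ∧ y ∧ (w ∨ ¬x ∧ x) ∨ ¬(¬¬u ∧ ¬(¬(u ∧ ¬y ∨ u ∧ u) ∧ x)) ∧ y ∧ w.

u ∧ y ∧ (w ∨ ¬x ∧ x) ∨ ¬(¬¬u ∧ ¬(¬(u ∧ ¬y ∨ u ∧ u) ∧ x)) ∧ y ∧ w
= u ∧ y ∧ w ∨ ¬(¬¬u ∧ ¬(¬(u ∧ ¬y ∨ u ∧ u) ∧ x)) ∧ y ∧ w   — complement / identity
= u ∧ y ∧ w ∨ (¬u ∨ ¬(u ∧ ¬y ∨ u ∧ u) ∧ x) ∧ y ∧ w   — De Morgan
= u ∧ y ∧ w ∨ (¬u ∨ ¬(u ∧ ¬y ∨ u) ∧ x) ∧ y ∧ w   — idempotence
= u ∧ y ∧ w ∨ (¬u ∨ ¬u ∧ x) ∧ y ∧ w   — absorption
= u ∧ y ∧ w ∨ ¬u ∧ y ∧ w   — absorption
= y ∧ w   — distribution

y ∧ w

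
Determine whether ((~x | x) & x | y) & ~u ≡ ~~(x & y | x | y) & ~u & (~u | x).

E1: ((~x | x) & x | y) & ~u
    = (x | y) & ~u   (complement / identity)
E2: ~~(x & y | x | y) & ~u & (~u | x)
    = (x & y | x | y) & ~u & (~u | x)   (double negation)
    = (x & y | x | y) & ~u   (absorption)
    = (x | y) & ~u   (absorption)
Both reduce to (x | y) & ~u, so they are equivalent.

Yes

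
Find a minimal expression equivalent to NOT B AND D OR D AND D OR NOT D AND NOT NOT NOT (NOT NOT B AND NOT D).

NOT B OR D

NOT B AND D OR D AND D OR NOT D AND NOT NOT NOT (NOT NOT B AND NOT D)
= NOT B AND D OR D AND D OR NOT D AND NOT (NOT NOT B AND NOT D)   [double negation]
= D AND (NOT B OR D) OR NOT D AND NOT (NOT NOT B AND NOT D)   [distribution]
= D AND (NOT B OR D) OR NOT D AND (NOT B OR D)   [De Morgan]
= NOT B OR D   [distribution]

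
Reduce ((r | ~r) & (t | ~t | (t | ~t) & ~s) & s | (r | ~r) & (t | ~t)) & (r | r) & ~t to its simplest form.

r & ~t

((r | ~r) & (t | ~t | (t | ~t) & ~s) & s | (r | ~r) & (t | ~t)) & (r | r) & ~t
= ((r | ~r) & (t | ~t) & s | (r | ~r) & (t | ~t)) & (r | r) & ~t   (absorption)
= (r | ~r) & (t | ~t) & (r | r) & ~t   (absorption)
= (r | ~r) & (r | r) & ~t   (complement / identity)
= (r | r) & ~t   (complement / identity)
= r & ~t   (idempotence)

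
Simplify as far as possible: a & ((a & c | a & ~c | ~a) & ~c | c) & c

a & c

a & ((a & c | a & ~c | ~a) & ~c | c) & c
= a & ((a | ~a) & ~c | c) & c   (distribution)
= a & (~c | c) & c   (complement / identity)
= a & c   (complement / identity)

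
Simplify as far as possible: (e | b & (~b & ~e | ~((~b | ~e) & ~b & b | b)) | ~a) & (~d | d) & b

(e | ~a) & b

(e | b & (~b & ~e | ~((~b | ~e) & ~b & b | b)) | ~a) & (~d | d) & b
= (e | b & (~b & ~e | ~(~b & b | b)) | ~a) & (~d | d) & b   (absorption)
= (e | b & (~b & ~e | ~b) | ~a) & (~d | d) & b   (complement / identity)
= (e | b & ~b | ~a) & (~d | d) & b   (absorption)
= (e | b & ~b | ~a) & b   (complement / identity)
= (e | ~a) & b   (complement / identity)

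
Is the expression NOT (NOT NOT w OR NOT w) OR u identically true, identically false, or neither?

neither

NOT (NOT NOT w OR NOT w) OR u
= NOT w AND w OR u
= u
This depends on u, so it is not a constant.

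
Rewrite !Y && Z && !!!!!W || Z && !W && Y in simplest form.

Z && !W

!Y && Z && !!!!!W || Z && !W && Y
= !Y && Z && !!!W || Z && !W && Y   [double negation]
= !Y && Z && !W || Z && !W && Y   [double negation]
= Z && !W   [distribution]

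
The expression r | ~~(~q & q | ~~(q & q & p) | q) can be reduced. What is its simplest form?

r | q

r | ~~(~q & q | ~~(q & q & p) | q)
= r | ~~(~~(q & q & p) | q)   — complement / identity
= r | ~~(q & q & p | q)   — double negation
= r | ~~(q & p | q)   — idempotence
= r | ~~q   — absorption
= r | q   — double negation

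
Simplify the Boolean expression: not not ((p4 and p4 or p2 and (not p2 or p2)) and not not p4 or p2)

p4 or p2

not not ((p4 and p4 or p2 and (not p2 or p2)) and not not p4 or p2)
= (p4 and p4 or p2 and (not p2 or p2)) and not not p4 or p2
= (p4 and p4 or p2) and not not p4 or p2
= (p4 and p4 or p2) and p4 or p2
= (p4 or p2) and p4 or p2
= p4 or p2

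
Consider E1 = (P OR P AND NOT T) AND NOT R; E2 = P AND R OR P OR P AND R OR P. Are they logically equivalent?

E1: (P OR P AND NOT T) AND NOT R
    = P AND NOT R   [absorption]
E2: P AND R OR P OR P AND R OR P
    = P AND R OR P   [idempotence]
    = P   [absorption]
These differ: at P=1, R=1, T=0, E1 = 0 but E2 = 1.

No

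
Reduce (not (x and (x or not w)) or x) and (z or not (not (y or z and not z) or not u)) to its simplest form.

(not (x and (x or not w)) or x) and (z or not (not (y or z and not z) or not u))
= (not x or x) and (z or not (not (y or z and not z) or not u))   [absorption]
= (not x or x) and (z or not (not y or not u))   [complement / identity]
= (not x or x) and (z or y and u)   [De Morgan]
= z or y and u   [complement / identity]

z or y and u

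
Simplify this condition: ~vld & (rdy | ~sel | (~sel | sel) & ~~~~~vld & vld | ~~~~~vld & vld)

~vld & (rdy | ~sel | (~sel | sel) & ~~~~~vld & vld | ~~~~~vld & vld)
= ~vld & (rdy | ~sel | ~~~~~vld & vld | ~~~~~vld & vld)   (complement / identity)
= ~vld & (rdy | ~sel | ~~~~~vld & vld)   (idempotence)
= ~vld & (rdy | ~sel | ~~~vld & vld)   (double negation)
= ~vld & (rdy | ~sel | ~vld & vld)   (double negation)
= ~vld & (rdy | ~sel)   (complement / identity)

~vld & (rdy | ~sel)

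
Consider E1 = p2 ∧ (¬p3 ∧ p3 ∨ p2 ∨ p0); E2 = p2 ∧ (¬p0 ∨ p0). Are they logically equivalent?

Yes

E1: p2 ∧ (¬p3 ∧ p3 ∨ p2 ∨ p0)
    = p2 ∧ (p2 ∨ p0)   — complement / identity
    = p2   — absorption
E2: p2 ∧ (¬p0 ∨ p0)
    = p2   — complement / identity
Both reduce to p2, so they are equivalent.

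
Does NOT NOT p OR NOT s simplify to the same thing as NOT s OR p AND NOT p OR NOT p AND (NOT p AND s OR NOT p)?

No

E1: NOT NOT p OR NOT s
    = p OR NOT s   [double negation]
E2: NOT s OR p AND NOT p OR NOT p AND (NOT p AND s OR NOT p)
    = NOT s OR p AND NOT p OR NOT p AND NOT p   [absorption]
    = NOT s OR NOT p   [distribution]
These differ: at p=1, s=1, E1 = 1 but E2 = 0.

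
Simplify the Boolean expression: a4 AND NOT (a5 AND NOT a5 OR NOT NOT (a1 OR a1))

a4 AND NOT a1

a4 AND NOT (a5 AND NOT a5 OR NOT NOT (a1 OR a1))
= a4 AND NOT NOT NOT (a1 OR a1)   (complement / identity)
= a4 AND NOT NOT NOT a1   (idempotence)
= a4 AND NOT a1   (double negation)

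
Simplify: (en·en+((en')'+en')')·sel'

(en·en+((en')'+en')')·sel'
= (en·en+en'·en)·sel'
= en·sel'

en·sel'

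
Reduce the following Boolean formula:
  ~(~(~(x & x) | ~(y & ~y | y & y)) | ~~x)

~(~(~(x & x) | ~(y & ~y | y & y)) | ~~x)
= ~(~(~(x & x) | ~y) | ~~x)   — distribution
= ~(~(~x | ~y) | ~~x)   — idempotence
= (~x | ~y) & ~x   — De Morgan
= ~x   — absorption

~x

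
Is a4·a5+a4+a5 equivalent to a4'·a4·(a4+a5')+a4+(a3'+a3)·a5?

Yes

E1: a4·a5+a4+a5
    = a4+a5   — absorption
E2: a4'·a4·(a4+a5')+a4+(a3'+a3)·a5
    = a4'·a4+a4+(a3'+a3)·a5   — absorption
    = a4'·a4+a4+a5   — complement / identity
    = a4+a5   — complement / identity
Both reduce to a4+a5, so they are equivalent.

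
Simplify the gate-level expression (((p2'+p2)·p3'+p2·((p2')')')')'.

p3'

(((p2'+p2)·p3'+p2·((p2')')')')'
= ((p3'+p2·((p2')')')')'   [complement / identity]
= ((p3'+p2·p2')')'   [double negation]
= ((p3')')'   [complement / identity]
= p3'   [double negation]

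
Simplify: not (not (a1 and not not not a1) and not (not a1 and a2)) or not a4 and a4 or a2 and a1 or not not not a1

not (not (a1 and not not not a1) and not (not a1 and a2)) or not a4 and a4 or a2 and a1 or not not not a1
= a1 and not not not a1 or not a1 and a2 or not a4 and a4 or a2 and a1 or not not not a1   — De Morgan
= a1 and not not not a1 or not a1 and a2 or a2 and a1 or not not not a1   — complement / identity
= a1 and not a1 or not a1 and a2 or a2 and a1 or not not not a1   — double negation
= not a1 and a2 or a2 and a1 or not not not a1   — complement / identity
= a2 or not not not a1   — distribution
= a2 or not a1   — double negation

a2 or not a1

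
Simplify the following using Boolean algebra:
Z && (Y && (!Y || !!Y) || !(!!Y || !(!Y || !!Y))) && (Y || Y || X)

Z && (Y && (!Y || !!Y) || !(!!Y || !(!Y || !!Y))) && (Y || Y || X)
= Z && (Y && (!Y || !!Y) || !Y && (!Y || !!Y)) && (Y || Y || X)
= Z && (!Y || !!Y) && (Y || Y || X)
= Z && (!Y || !!Y) && (Y || X)
= Z && (!Y || Y) && (Y || X)
= Z && (Y || X)

Z && (Y || X)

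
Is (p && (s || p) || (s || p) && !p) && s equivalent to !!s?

Yes

E1: (p && (s || p) || (s || p) && !p) && s
    = (s || p) && s   — distribution
    = s   — absorption
E2: !!s
    = s   — double negation
Both reduce to s, so they are equivalent.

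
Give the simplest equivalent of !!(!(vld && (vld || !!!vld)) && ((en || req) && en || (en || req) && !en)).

!vld && (en || req)

!!(!(vld && (vld || !!!vld)) && ((en || req) && en || (en || req) && !en))
= !!(!(vld && (vld || !!!vld)) && (en || req))   (distribution)
= !!(!(vld && (vld || !vld)) && (en || req))   (double negation)
= !(vld && (vld || !vld)) && (en || req)   (double negation)
= !vld && (en || req)   (complement / identity)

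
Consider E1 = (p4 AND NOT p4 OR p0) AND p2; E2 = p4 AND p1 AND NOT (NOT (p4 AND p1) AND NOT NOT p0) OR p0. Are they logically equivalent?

No

E1: (p4 AND NOT p4 OR p0) AND p2
    = p0 AND p2   [complement / identity]
E2: p4 AND p1 AND NOT (NOT (p4 AND p1) AND NOT NOT p0) OR p0
    = p4 AND p1 AND (p4 AND p1 OR NOT p0) OR p0   [De Morgan]
    = p4 AND p1 OR p0   [absorption]
These differ: at p0=1, p1=1, p2=0, p4=1, E1 = 0 but E2 = 1.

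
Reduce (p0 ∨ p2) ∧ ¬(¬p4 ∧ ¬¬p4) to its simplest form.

p0 ∨ p2

(p0 ∨ p2) ∧ ¬(¬p4 ∧ ¬¬p4)
= (p0 ∨ p2) ∧ (p4 ∨ ¬p4)
= p0 ∨ p2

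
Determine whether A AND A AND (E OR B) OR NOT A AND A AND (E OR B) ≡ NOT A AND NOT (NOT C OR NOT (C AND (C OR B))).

No

E1: A AND A AND (E OR B) OR NOT A AND A AND (E OR B)
    = A AND (E OR B)   — distribution
E2: NOT A AND NOT (NOT C OR NOT (C AND (C OR B)))
    = NOT A AND NOT (NOT C OR NOT C)   — absorption
    = NOT A AND C AND C   — De Morgan
    = NOT A AND C   — idempotence
These differ: at A=1, B=1, C=1, E=1, E1 = 1 but E2 = 0.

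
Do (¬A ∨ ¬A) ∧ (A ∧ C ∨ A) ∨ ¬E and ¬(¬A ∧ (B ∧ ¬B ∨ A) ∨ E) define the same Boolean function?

E1: (¬A ∨ ¬A) ∧ (A ∧ C ∨ A) ∨ ¬E
    = ¬A ∧ (A ∧ C ∨ A) ∨ ¬E   [idempotence]
    = ¬A ∧ A ∨ ¬E   [absorption]
    = ¬E   [complement / identity]
E2: ¬(¬A ∧ (B ∧ ¬B ∨ A) ∨ E)
    = ¬(¬A ∧ A ∨ E)   [complement / identity]
    = ¬E   [complement / identity]
Both reduce to ¬E, so they are equivalent.

Yes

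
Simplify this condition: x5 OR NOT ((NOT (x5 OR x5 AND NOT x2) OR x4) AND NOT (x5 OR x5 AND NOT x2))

x5

x5 OR NOT ((NOT (x5 OR x5 AND NOT x2) OR x4) AND NOT (x5 OR x5 AND NOT x2))
= x5 OR NOT NOT (x5 OR x5 AND NOT x2)   [absorption]
= x5 OR x5 OR x5 AND NOT x2   [double negation]
= x5 OR x5   [absorption]
= x5   [idempotence]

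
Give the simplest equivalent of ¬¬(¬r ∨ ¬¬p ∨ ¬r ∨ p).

¬r ∨ p

¬¬(¬r ∨ ¬¬p ∨ ¬r ∨ p)
= ¬¬(¬r ∨ p ∨ ¬r ∨ p)   — double negation
= ¬r ∨ p ∨ ¬r ∨ p   — double negation
= ¬r ∨ p   — idempotence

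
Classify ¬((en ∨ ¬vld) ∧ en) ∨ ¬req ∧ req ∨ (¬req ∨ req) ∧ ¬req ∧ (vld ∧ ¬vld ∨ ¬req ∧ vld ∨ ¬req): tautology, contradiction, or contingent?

¬((en ∨ ¬vld) ∧ en) ∨ ¬req ∧ req ∨ (¬req ∨ req) ∧ ¬req ∧ (vld ∧ ¬vld ∨ ¬req ∧ vld ∨ ¬req)
= ¬((en ∨ ¬vld) ∧ en) ∨ ¬req ∧ req ∨ ¬req ∧ (vld ∧ ¬vld ∨ ¬req ∧ vld ∨ ¬req)
= ¬((en ∨ ¬vld) ∧ en) ∨ ¬req ∧ req ∨ ¬req ∧ (¬req ∧ vld ∨ ¬req)
= ¬en ∨ ¬req ∧ req ∨ ¬req ∧ (¬req ∧ vld ∨ ¬req)
= ¬en ∨ ¬req ∧ req ∨ ¬req ∧ ¬req
= ¬en ∨ ¬req
This depends on en, req, so it is not a constant.

contingent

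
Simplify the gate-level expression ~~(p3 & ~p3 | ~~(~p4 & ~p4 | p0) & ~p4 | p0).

~p4 | p0

~~(p3 & ~p3 | ~~(~p4 & ~p4 | p0) & ~p4 | p0)
= ~~(p3 & ~p3 | ~~(~p4 | p0) & ~p4 | p0)   [idempotence]
= ~~(~~(~p4 | p0) & ~p4 | p0)   [complement / identity]
= ~~(~p4 | p0) & ~p4 | p0   [double negation]
= (~p4 | p0) & ~p4 | p0   [double negation]
= ~p4 | p0   [absorption]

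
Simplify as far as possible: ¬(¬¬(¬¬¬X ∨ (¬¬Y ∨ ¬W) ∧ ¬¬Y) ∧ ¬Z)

¬(¬¬(¬¬¬X ∨ (¬¬Y ∨ ¬W) ∧ ¬¬Y) ∧ ¬Z)
= ¬(¬¬(¬¬¬X ∨ ¬¬Y) ∧ ¬Z)   — absorption
= ¬(¬¬¬X ∨ ¬¬Y) ∨ Z   — De Morgan
= ¬¬X ∧ ¬Y ∨ Z   — De Morgan
= X ∧ ¬Y ∨ Z   — double negation

X ∧ ¬Y ∨ Z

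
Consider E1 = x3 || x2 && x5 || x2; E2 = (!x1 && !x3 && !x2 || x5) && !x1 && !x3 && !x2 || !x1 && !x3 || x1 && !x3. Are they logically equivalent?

E1: x3 || x2 && x5 || x2
    = x3 || x2
E2: (!x1 && !x3 && !x2 || x5) && !x1 && !x3 && !x2 || !x1 && !x3 || x1 && !x3
    = !x1 && !x3 && !x2 || !x1 && !x3 || x1 && !x3
    = !x1 && !x3 || x1 && !x3
    = !x3
These differ: at x1=1, x2=1, x3=1, x5=1, E1 = 1 but E2 = 0.

No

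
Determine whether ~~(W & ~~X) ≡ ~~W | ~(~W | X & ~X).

E1: ~~(W & ~~X)
    = W & ~~X   [double negation]
    = W & X   [double negation]
E2: ~~W | ~(~W | X & ~X)
    = ~~W | ~~W   [complement / identity]
    = ~~W   [idempotence]
    = W   [double negation]
These differ: at W=1, X=0, E1 = 0 but E2 = 1.

No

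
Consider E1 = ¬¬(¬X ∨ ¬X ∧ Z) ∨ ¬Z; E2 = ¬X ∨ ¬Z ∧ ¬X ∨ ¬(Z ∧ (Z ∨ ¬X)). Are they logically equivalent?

Yes

E1: ¬¬(¬X ∨ ¬X ∧ Z) ∨ ¬Z
    = ¬¬¬X ∨ ¬Z   [absorption]
    = ¬X ∨ ¬Z   [double negation]
E2: ¬X ∨ ¬Z ∧ ¬X ∨ ¬(Z ∧ (Z ∨ ¬X))
    = ¬X ∨ ¬Z ∧ ¬X ∨ ¬Z   [absorption]
    = ¬X ∨ ¬Z   [absorption]
Both reduce to ¬X ∨ ¬Z, so they are equivalent.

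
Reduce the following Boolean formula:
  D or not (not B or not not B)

D

D or not (not B or not not B)
= D or B and not B   [De Morgan]
= D   [complement / identity]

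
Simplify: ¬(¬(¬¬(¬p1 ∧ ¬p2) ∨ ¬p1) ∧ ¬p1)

True

¬(¬(¬¬(¬p1 ∧ ¬p2) ∨ ¬p1) ∧ ¬p1)
= ¬¬(¬p1 ∧ ¬p2) ∨ ¬p1 ∨ p1   (De Morgan)
= ¬p1 ∧ ¬p2 ∨ ¬p1 ∨ p1   (double negation)
= ¬p1 ∨ p1   (absorption)
= True   (complement)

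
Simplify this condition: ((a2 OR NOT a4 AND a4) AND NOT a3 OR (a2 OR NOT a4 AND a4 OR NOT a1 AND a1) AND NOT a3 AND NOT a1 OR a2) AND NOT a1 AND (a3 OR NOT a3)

((a2 OR NOT a4 AND a4) AND NOT a3 OR (a2 OR NOT a4 AND a4 OR NOT a1 AND a1) AND NOT a3 AND NOT a1 OR a2) AND NOT a1 AND (a3 OR NOT a3)
= ((a2 OR NOT a4 AND a4) AND NOT a3 OR (a2 OR NOT a4 AND a4) AND NOT a3 AND NOT a1 OR a2) AND NOT a1 AND (a3 OR NOT a3)   [complement / identity]
= ((a2 OR NOT a4 AND a4) AND NOT a3 OR a2) AND NOT a1 AND (a3 OR NOT a3)   [absorption]
= (a2 AND NOT a3 OR a2) AND NOT a1 AND (a3 OR NOT a3)   [complement / identity]
= (a2 AND NOT a3 OR a2) AND NOT a1   [complement / identity]
= a2 AND NOT a1   [absorption]

a2 AND NOT a1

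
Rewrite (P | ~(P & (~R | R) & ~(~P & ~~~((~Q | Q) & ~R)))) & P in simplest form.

P

(P | ~(P & (~R | R) & ~(~P & ~~~((~Q | Q) & ~R)))) & P
= (P | ~(P & (~R | R) & ~(~P & ~((~Q | Q) & ~R)))) & P   (double negation)
= (P | ~(P & ~(~P & ~((~Q | Q) & ~R)))) & P   (complement / identity)
= (P | ~(P & (P | (~Q | Q) & ~R))) & P   (De Morgan)
= (P | ~(P & (P | ~R))) & P   (complement / identity)
= (P | ~P) & P   (absorption)
= P   (complement / identity)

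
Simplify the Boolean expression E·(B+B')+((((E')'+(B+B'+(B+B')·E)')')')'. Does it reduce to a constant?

E·(B+B')+((((E')'+(B+B'+(B+B')·E)')')')'
= E·(B+B')+((E')'+(B+B'+(B+B')·E)')'   [double negation]
= E·(B+B')+((E')'+(B+B')')'   [absorption]
= E·(B+B')+E'·(B+B')   [De Morgan]
= B+B'   [distribution]
= 1   [complement]

1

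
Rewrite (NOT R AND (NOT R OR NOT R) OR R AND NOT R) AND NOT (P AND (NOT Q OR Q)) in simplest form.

NOT R AND NOT P

(NOT R AND (NOT R OR NOT R) OR R AND NOT R) AND NOT (P AND (NOT Q OR Q))
= (NOT R AND NOT R OR R AND NOT R) AND NOT (P AND (NOT Q OR Q))   [idempotence]
= (NOT R AND NOT R OR R AND NOT R) AND NOT P   [complement / identity]
= NOT R AND NOT P   [distribution]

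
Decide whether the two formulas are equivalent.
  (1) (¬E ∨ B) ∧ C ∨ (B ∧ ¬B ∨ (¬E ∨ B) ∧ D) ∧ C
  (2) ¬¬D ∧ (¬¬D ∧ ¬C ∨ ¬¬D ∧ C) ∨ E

E1: (¬E ∨ B) ∧ C ∨ (B ∧ ¬B ∨ (¬E ∨ B) ∧ D) ∧ C
    = (¬E ∨ B) ∧ C ∨ (¬E ∨ B) ∧ D ∧ C
    = C ∧ (¬E ∨ B ∨ (¬E ∨ B) ∧ D)
    = C ∧ (¬E ∨ B)
E2: ¬¬D ∧ (¬¬D ∧ ¬C ∨ ¬¬D ∧ C) ∨ E
    = ¬¬D ∧ ¬¬D ∨ E
    = ¬¬D ∨ E
    = D ∨ E
These differ: at B=1, C=0, D=1, E=1, E1 = 0 but E2 = 1.

No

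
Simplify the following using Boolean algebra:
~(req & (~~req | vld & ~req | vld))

~(req & (~~req | vld & ~req | vld))
= ~(req & (~~req | vld))   — absorption
= ~(req & (req | vld))   — double negation
= ~req   — absorption

~req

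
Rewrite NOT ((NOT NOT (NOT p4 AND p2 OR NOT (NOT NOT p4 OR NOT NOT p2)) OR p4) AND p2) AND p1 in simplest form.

NOT p2 AND p1

NOT ((NOT NOT (NOT p4 AND p2 OR NOT (NOT NOT p4 OR NOT NOT p2)) OR p4) AND p2) AND p1
= NOT ((NOT NOT (NOT p4 AND p2 OR NOT p4 AND NOT p2) OR p4) AND p2) AND p1   (De Morgan)
= NOT ((NOT NOT NOT p4 OR p4) AND p2) AND p1   (distribution)
= NOT ((NOT p4 OR p4) AND p2) AND p1   (double negation)
= NOT p2 AND p1   (complement / identity)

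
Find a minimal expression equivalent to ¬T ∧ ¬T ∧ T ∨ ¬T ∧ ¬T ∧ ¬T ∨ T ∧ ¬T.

¬T

¬T ∧ ¬T ∧ T ∨ ¬T ∧ ¬T ∧ ¬T ∨ T ∧ ¬T
= ¬T ∧ ¬T ∨ T ∧ ¬T   — distribution
= ¬T   — distribution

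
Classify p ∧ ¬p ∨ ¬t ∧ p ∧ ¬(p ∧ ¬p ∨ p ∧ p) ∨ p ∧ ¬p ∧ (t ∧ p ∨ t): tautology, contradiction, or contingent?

contradiction

p ∧ ¬p ∨ ¬t ∧ p ∧ ¬(p ∧ ¬p ∨ p ∧ p) ∨ p ∧ ¬p ∧ (t ∧ p ∨ t)
= p ∧ ¬p ∨ ¬t ∧ p ∧ ¬p ∨ p ∧ ¬p ∧ (t ∧ p ∨ t)   — distribution
= ¬t ∧ p ∧ ¬p ∨ p ∧ ¬p ∧ (t ∧ p ∨ t)   — complement / identity
= ¬t ∧ p ∧ ¬p ∨ p ∧ ¬p ∧ t   — absorption
= p ∧ ¬p   — distribution
= False   — complement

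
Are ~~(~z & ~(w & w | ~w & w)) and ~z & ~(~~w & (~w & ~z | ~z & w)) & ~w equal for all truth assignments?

Yes

E1: ~~(~z & ~(w & w | ~w & w))
    = ~z & ~(w & w | ~w & w)   (double negation)
    = ~z & ~w   (distribution)
E2: ~z & ~(~~w & (~w & ~z | ~z & w)) & ~w
    = ~z & ~(~~w & ~z) & ~w   (distribution)
    = ~z & (~w | z) & ~w   (De Morgan)
    = ~z & ~w   (absorption)
Both reduce to ~z & ~w, so they are equivalent.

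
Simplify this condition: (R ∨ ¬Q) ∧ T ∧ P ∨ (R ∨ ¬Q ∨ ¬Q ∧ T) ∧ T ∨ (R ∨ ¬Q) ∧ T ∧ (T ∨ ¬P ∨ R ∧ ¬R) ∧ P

(R ∨ ¬Q) ∧ T ∧ P ∨ (R ∨ ¬Q ∨ ¬Q ∧ T) ∧ T ∨ (R ∨ ¬Q) ∧ T ∧ (T ∨ ¬P ∨ R ∧ ¬R) ∧ P
= (R ∨ ¬Q) ∧ T ∧ P ∨ (R ∨ ¬Q) ∧ T ∨ (R ∨ ¬Q) ∧ T ∧ (T ∨ ¬P ∨ R ∧ ¬R) ∧ P
= (R ∨ ¬Q) ∧ T ∨ (R ∨ ¬Q) ∧ T ∧ (T ∨ ¬P ∨ R ∧ ¬R) ∧ P
= (R ∨ ¬Q) ∧ T ∨ (R ∨ ¬Q) ∧ T ∧ (T ∨ ¬P) ∧ P
= (R ∨ ¬Q) ∧ T ∨ (R ∨ ¬Q) ∧ T ∧ P
= (R ∨ ¬Q) ∧ T

(R ∨ ¬Q) ∧ T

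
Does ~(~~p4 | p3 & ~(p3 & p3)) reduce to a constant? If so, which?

~(~~p4 | p3 & ~(p3 & p3))
= ~(~~p4 | p3 & ~p3)   (idempotence)
= ~~~p4   (complement / identity)
= ~p4   (double negation)
This depends on p4, so it is not a constant.

no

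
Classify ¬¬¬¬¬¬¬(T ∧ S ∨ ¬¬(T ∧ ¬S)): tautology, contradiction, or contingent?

contingent

¬¬¬¬¬¬¬(T ∧ S ∨ ¬¬(T ∧ ¬S))
= ¬¬¬¬¬(T ∧ S ∨ ¬¬(T ∧ ¬S))   — double negation
= ¬¬¬(T ∧ S ∨ ¬¬(T ∧ ¬S))   — double negation
= ¬(T ∧ S ∨ ¬¬(T ∧ ¬S))   — double negation
= ¬(T ∧ S ∨ T ∧ ¬S)   — double negation
= ¬T   — distribution
This depends on T, so it is not a constant.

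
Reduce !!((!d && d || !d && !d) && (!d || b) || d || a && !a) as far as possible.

true

!!((!d && d || !d && !d) && (!d || b) || d || a && !a)
= !!((!d && d || !d && !d) && (!d || b) || d)   [complement / identity]
= !!(!d && (!d || b) || d)   [distribution]
= !!(!d || d)   [absorption]
= !d || d   [double negation]
= true   [complement]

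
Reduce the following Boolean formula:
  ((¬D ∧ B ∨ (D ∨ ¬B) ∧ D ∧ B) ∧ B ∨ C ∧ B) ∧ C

((¬D ∧ B ∨ (D ∨ ¬B) ∧ D ∧ B) ∧ B ∨ C ∧ B) ∧ C
= ((¬D ∧ B ∨ D ∧ B) ∧ B ∨ C ∧ B) ∧ C   [absorption]
= (¬D ∧ B ∨ D ∧ B ∨ C) ∧ B ∧ C   [distribution]
= (B ∨ C) ∧ B ∧ C   [distribution]
= B ∧ C   [absorption]

B ∧ C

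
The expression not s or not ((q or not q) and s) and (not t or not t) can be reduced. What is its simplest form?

not s or not ((q or not q) and s) and (not t or not t)
= not s or not ((q or not q) and s) and not t   [idempotence]
= not s or not s and not t   [complement / identity]
= not s   [absorption]

not s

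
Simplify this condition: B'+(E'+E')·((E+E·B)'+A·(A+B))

B'+(E'+E')·((E+E·B)'+A·(A+B))
= B'+E'·((E+E·B)'+A·(A+B))   — idempotence
= B'+E'·(E'+A·(A+B))   — absorption
= B'+E'·(E'+A)   — absorption
= B'+E'   — absorption

B'+E'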